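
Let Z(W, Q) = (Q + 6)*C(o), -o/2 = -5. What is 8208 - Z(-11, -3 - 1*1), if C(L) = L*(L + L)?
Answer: 7808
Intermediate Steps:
o = 10 (o = -2*(-5) = 10)
C(L) = 2*L² (C(L) = L*(2*L) = 2*L²)
Z(W, Q) = 1200 + 200*Q (Z(W, Q) = (Q + 6)*(2*10²) = (6 + Q)*(2*100) = (6 + Q)*200 = 1200 + 200*Q)
8208 - Z(-11, -3 - 1*1) = 8208 - (1200 + 200*(-3 - 1*1)) = 8208 - (1200 + 200*(-3 - 1)) = 8208 - (1200 + 200*(-4)) = 8208 - (1200 - 800) = 8208 - 1*400 = 8208 - 400 = 7808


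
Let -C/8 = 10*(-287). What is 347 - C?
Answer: -22613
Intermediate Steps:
C = 22960 (C = -80*(-287) = -8*(-2870) = 22960)
347 - C = 347 - 1*22960 = 347 - 22960 = -22613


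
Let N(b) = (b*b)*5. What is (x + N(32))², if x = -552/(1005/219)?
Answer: 2805303409216/112225 ≈ 2.4997e+7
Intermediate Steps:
N(b) = 5*b² (N(b) = b²*5 = 5*b²)
x = -40296/335 (x = -552/(1005*(1/219)) = -552/335/73 = -552*73/335 = -40296/335 ≈ -120.29)
(x + N(32))² = (-40296/335 + 5*32²)² = (-40296/335 + 5*1024)² = (-40296/335 + 5120)² = (1674904/335)² = 2805303409216/112225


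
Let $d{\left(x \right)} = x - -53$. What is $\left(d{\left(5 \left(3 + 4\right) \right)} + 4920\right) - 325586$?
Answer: $-320578$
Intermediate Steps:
$d{\left(x \right)} = 53 + x$ ($d{\left(x \right)} = x + 53 = 53 + x$)
$\left(d{\left(5 \left(3 + 4\right) \right)} + 4920\right) - 325586 = \left(\left(53 + 5 \left(3 + 4\right)\right) + 4920\right) - 325586 = \left(\left(53 + 5 \cdot 7\right) + 4920\right) - 325586 = \left(\left(53 + 35\right) + 4920\right) - 325586 = \left(88 + 4920\right) - 325586 = 5008 - 325586 = -320578$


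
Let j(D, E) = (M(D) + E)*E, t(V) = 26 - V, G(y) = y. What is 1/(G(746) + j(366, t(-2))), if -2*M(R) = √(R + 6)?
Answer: 255/377998 + 7*√93/566997 ≈ 0.00079366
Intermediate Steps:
M(R) = -√(6 + R)/2 (M(R) = -√(R + 6)/2 = -√(6 + R)/2)
j(D, E) = E*(E - √(6 + D)/2) (j(D, E) = (-√(6 + D)/2 + E)*E = (E - √(6 + D)/2)*E = E*(E - √(6 + D)/2))
1/(G(746) + j(366, t(-2))) = 1/(746 + (26 - 1*(-2))*(-√(6 + 366) + 2*(26 - 1*(-2)))/2) = 1/(746 + (26 + 2)*(-√372 + 2*(26 + 2))/2) = 1/(746 + (½)*28*(-2*√93 + 2*28)) = 1/(746 + (½)*28*(-2*√93 + 56)) = 1/(746 + (½)*28*(56 - 2*√93)) = 1/(746 + (784 - 28*√93)) = 1/(1530 - 28*√93)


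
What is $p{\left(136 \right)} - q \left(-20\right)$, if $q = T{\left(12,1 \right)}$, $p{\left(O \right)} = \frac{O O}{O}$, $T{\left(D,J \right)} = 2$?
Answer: $176$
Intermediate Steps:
$p{\left(O \right)} = O$ ($p{\left(O \right)} = \frac{O^{2}}{O} = O$)
$q = 2$
$p{\left(136 \right)} - q \left(-20\right) = 136 - 2 \left(-20\right) = 136 - -40 = 136 + 40 = 176$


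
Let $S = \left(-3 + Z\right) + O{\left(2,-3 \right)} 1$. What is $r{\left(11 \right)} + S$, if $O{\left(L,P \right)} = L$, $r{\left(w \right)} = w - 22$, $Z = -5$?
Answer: $-17$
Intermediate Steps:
$r{\left(w \right)} = -22 + w$
$S = -6$ ($S = \left(-3 - 5\right) + 2 \cdot 1 = -8 + 2 = -6$)
$r{\left(11 \right)} + S = \left(-22 + 11\right) - 6 = -11 - 6 = -17$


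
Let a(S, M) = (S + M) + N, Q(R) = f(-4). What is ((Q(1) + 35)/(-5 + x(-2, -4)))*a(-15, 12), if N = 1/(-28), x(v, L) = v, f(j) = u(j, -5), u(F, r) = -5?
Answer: 1275/98 ≈ 13.010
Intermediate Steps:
f(j) = -5
Q(R) = -5
N = -1/28 ≈ -0.035714
a(S, M) = -1/28 + M + S (a(S, M) = (S + M) - 1/28 = (M + S) - 1/28 = -1/28 + M + S)
((Q(1) + 35)/(-5 + x(-2, -4)))*a(-15, 12) = ((-5 + 35)/(-5 - 2))*(-1/28 + 12 - 15) = (30/(-7))*(-85/28) = (30*(-1/7))*(-85/28) = -30/7*(-85/28) = 1275/98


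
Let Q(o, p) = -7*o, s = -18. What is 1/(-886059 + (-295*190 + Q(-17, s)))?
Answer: -1/941990 ≈ -1.0616e-6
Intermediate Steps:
1/(-886059 + (-295*190 + Q(-17, s))) = 1/(-886059 + (-295*190 - 7*(-17))) = 1/(-886059 + (-56050 + 119)) = 1/(-886059 - 55931) = 1/(-941990) = -1/941990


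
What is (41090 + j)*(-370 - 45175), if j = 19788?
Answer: -2772688510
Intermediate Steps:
(41090 + j)*(-370 - 45175) = (41090 + 19788)*(-370 - 45175) = 60878*(-45545) = -2772688510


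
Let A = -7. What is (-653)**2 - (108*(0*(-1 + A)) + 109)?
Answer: 426300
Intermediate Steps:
(-653)**2 - (108*(0*(-1 + A)) + 109) = (-653)**2 - (108*(0*(-1 - 7)) + 109) = 426409 - (108*(0*(-8)) + 109) = 426409 - (108*0 + 109) = 426409 - (0 + 109) = 426409 - 1*109 = 426409 - 109 = 426300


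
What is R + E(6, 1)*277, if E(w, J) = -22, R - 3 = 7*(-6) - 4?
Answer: -6137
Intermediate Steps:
R = -43 (R = 3 + (7*(-6) - 4) = 3 + (-42 - 4) = 3 - 46 = -43)
R + E(6, 1)*277 = -43 - 22*277 = -43 - 6094 = -6137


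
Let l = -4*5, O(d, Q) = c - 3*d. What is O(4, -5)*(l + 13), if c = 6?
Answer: 42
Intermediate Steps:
O(d, Q) = 6 - 3*d
l = -20
O(4, -5)*(l + 13) = (6 - 3*4)*(-20 + 13) = (6 - 12)*(-7) = -6*(-7) = 42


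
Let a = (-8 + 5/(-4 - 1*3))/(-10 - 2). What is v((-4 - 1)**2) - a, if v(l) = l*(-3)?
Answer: -6361/84 ≈ -75.726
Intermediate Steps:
v(l) = -3*l
a = 61/84 (a = (-8 + 5/(-4 - 3))/(-12) = (-8 + 5/(-7))*(-1/12) = (-8 + 5*(-1/7))*(-1/12) = (-8 - 5/7)*(-1/12) = -61/7*(-1/12) = 61/84 ≈ 0.72619)
v((-4 - 1)**2) - a = -3*(-4 - 1)**2 - 1*61/84 = -3*(-5)**2 - 61/84 = -3*25 - 61/84 = -75 - 61/84 = -6361/84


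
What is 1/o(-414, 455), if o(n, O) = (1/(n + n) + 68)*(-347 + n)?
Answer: -828/42846583 ≈ -1.9325e-5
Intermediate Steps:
o(n, O) = (-347 + n)*(68 + 1/(2*n)) (o(n, O) = (1/(2*n) + 68)*(-347 + n) = (68 + 1/(2*n))*(-347 + n) = (-347 + n)*(68 + 1/(2*n)))
1/o(-414, 455) = 1/((1/2)*(-347 - 414*(-47191 + 136*(-414)))/(-414)) = 1/((1/2)*(-1/414)*(-347 - 414*(-47191 - 56304))) = 1/((1/2)*(-1/414)*(-347 - 414*(-103495))) = 1/((1/2)*(-1/414)*(-347 + 42846930)) = 1/((1/2)*(-1/414)*42846583) = 1/(-42846583/828) = -828/42846583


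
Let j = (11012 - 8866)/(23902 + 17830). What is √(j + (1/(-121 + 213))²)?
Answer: √47484432777/959836 ≈ 0.22703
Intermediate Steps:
j = 1073/20866 (j = 2146/41732 = 2146*(1/41732) = 1073/20866 ≈ 0.051423)
√(j + (1/(-121 + 213))²) = √(1073/20866 + (1/(-121 + 213))²) = √(1073/20866 + (1/92)²) = √(1073/20866 + 1/8464) = √(4551369/88304912) = √47484432777/959836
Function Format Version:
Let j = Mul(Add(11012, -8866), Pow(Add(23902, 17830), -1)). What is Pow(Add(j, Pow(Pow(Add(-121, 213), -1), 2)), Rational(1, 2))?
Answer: Mul(Rational(1, 959836), Pow(47484432777, Rational(1, 2))) ≈ 0.22703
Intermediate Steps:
j = Rational(1073, 20866) (j = Mul(2146, Pow(41732, -1)) = Mul(2146, Rational(1, 41732)) = Rational(1073, 20866) ≈ 0.051423)
Pow(Add(j, Pow(Pow(Add(-121, 213), -1), 2)), Rational(1, 2)) = Pow(Add(Rational(1073, 20866), Pow(Pow(Add(-121, 213), -1), 2)), Rational(1, 2)) = Pow(Add(Rational(1073, 20866), Pow(Pow(92, -1), 2)), Rational(1, 2)) = Pow(Add(Rational(1073, 20866), Pow(Rational(1, 92), 2)), Rational(1, 2)) = Pow(Add(Rational(1073, 20866), Rational(1, 8464)), Rational(1, 2)) = Pow(Rational(4551369, 88304912), Rational(1, 2)) = Mul(Rational(1, 959836), Pow(47484432777, Rational(1, 2)))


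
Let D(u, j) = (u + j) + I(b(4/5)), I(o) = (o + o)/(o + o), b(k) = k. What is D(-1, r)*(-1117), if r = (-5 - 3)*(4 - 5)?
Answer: -8936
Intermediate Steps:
r = 8 (r = -8*(-1) = 8)
I(o) = 1 (I(o) = (2*o)/((2*o)) = (2*o)*(1/(2*o)) = 1)
D(u, j) = 1 + j + u (D(u, j) = (u + j) + 1 = (j + u) + 1 = 1 + j + u)
D(-1, r)*(-1117) = (1 + 8 - 1)*(-1117) = 8*(-1117) = -8936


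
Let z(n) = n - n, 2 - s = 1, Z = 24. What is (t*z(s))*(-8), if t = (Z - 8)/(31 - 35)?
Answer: 0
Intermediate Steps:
s = 1 (s = 2 - 1*1 = 2 - 1 = 1)
z(n) = 0
t = -4 (t = (24 - 8)/(31 - 35) = 16/(-4) = 16*(-1/4) = -4)
(t*z(s))*(-8) = -4*0*(-8) = 0*(-8) = 0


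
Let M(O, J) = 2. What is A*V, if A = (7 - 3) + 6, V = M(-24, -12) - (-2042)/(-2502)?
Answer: 14810/1251 ≈ 11.839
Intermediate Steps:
V = 1481/1251 (V = 2 - (-2042)/(-2502) = 2 - (-2042)*(-1)/2502 = 2 - 1*1021/1251 = 2 - 1021/1251 = 1481/1251 ≈ 1.1839)
A = 10 (A = 4 + 6 = 10)
A*V = 10*(1481/1251) = 14810/1251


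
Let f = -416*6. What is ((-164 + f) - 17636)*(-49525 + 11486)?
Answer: 772039544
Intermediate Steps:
f = -2496
((-164 + f) - 17636)*(-49525 + 11486) = ((-164 - 2496) - 17636)*(-49525 + 11486) = (-2660 - 17636)*(-38039) = -20296*(-38039) = 772039544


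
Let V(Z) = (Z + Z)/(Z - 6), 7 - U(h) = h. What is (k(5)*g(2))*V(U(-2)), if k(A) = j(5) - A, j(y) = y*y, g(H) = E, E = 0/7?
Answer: 0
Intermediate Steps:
E = 0 (E = 0*(⅐) = 0)
g(H) = 0
U(h) = 7 - h
j(y) = y²
V(Z) = 2*Z/(-6 + Z) (V(Z) = (2*Z)/(-6 + Z) = 2*Z/(-6 + Z))
k(A) = 25 - A (k(A) = 5² - A = 25 - A)
(k(5)*g(2))*V(U(-2)) = ((25 - 1*5)*0)*(2*(7 - 1*(-2))/(-6 + (7 - 1*(-2)))) = ((25 - 5)*0)*(2*(7 + 2)/(-6 + (7 + 2))) = (20*0)*(2*9/(-6 + 9)) = 0*(2*9/3) = 0*(2*9*(⅓)) = 0*6 = 0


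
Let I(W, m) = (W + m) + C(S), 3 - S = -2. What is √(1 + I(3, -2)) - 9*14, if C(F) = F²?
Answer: -126 + 3*√3 ≈ -120.80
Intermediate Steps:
S = 5 (S = 3 - 1*(-2) = 3 + 2 = 5)
I(W, m) = 25 + W + m (I(W, m) = (W + m) + 5² = (W + m) + 25 = 25 + W + m)
√(1 + I(3, -2)) - 9*14 = √(1 + (25 + 3 - 2)) - 9*14 = √(1 + 26) - 126 = √27 - 126 = 3*√3 - 126 = -126 + 3*√3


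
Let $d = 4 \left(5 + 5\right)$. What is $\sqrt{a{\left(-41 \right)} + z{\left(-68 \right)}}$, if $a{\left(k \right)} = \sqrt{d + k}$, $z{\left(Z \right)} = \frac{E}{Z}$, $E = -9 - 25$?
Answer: $\frac{\sqrt{2 + 4 i}}{2} \approx 0.89945 + 0.55589 i$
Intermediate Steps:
$d = 40$ ($d = 4 \cdot 10 = 40$)
$E = -34$ ($E = -9 - 25 = -34$)
$z{\left(Z \right)} = - \frac{34}{Z}$
$a{\left(k \right)} = \sqrt{40 + k}$
$\sqrt{a{\left(-41 \right)} + z{\left(-68 \right)}} = \sqrt{\sqrt{40 - 41} - \frac{34}{-68}} = \sqrt{\sqrt{-1} - - \frac{1}{2}} = \sqrt{i + \frac{1}{2}} = \sqrt{\frac{1}{2} + i}$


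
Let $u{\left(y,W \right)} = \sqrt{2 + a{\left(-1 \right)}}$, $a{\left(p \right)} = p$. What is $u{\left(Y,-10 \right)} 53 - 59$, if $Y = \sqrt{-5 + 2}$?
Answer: $-6$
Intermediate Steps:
$Y = i \sqrt{3}$ ($Y = \sqrt{-3} = i \sqrt{3} \approx 1.732 i$)
$u{\left(y,W \right)} = 1$ ($u{\left(y,W \right)} = \sqrt{2 - 1} = \sqrt{1} = 1$)
$u{\left(Y,-10 \right)} 53 - 59 = 1 \cdot 53 - 59 = 53 - 59 = -6$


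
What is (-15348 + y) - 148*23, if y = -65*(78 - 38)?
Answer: -21352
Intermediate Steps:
y = -2600 (y = -65*40 = -2600)
(-15348 + y) - 148*23 = (-15348 - 2600) - 148*23 = -17948 - 3404 = -21352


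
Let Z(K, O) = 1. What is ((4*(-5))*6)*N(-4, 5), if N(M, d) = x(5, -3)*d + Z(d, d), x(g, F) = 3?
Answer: -1920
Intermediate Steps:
N(M, d) = 1 + 3*d (N(M, d) = 3*d + 1 = 1 + 3*d)
((4*(-5))*6)*N(-4, 5) = ((4*(-5))*6)*(1 + 3*5) = (-20*6)*(1 + 15) = -120*16 = -1920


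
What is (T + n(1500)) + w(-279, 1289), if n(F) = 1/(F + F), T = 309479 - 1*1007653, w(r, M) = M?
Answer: -2090654999/3000 ≈ -6.9689e+5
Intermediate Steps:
T = -698174 (T = 309479 - 1007653 = -698174)
n(F) = 1/(2*F)
(T + n(1500)) + w(-279, 1289) = (-698174 + (1/2)/1500) + 1289 = (-698174 + (1/2)*(1/1500)) + 1289 = (-698174 + 1/3000) + 1289 = -2094521999/3000 + 1289 = -2090654999/3000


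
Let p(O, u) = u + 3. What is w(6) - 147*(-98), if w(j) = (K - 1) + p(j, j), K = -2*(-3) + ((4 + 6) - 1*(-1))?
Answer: 14431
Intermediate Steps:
p(O, u) = 3 + u
K = 17 (K = 6 + (10 + 1) = 6 + 11 = 17)
w(j) = 19 + j (w(j) = (17 - 1) + (3 + j) = 16 + (3 + j) = 19 + j)
w(6) - 147*(-98) = (19 + 6) - 147*(-98) = 25 + 14406 = 14431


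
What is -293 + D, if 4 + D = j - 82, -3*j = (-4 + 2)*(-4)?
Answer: -1145/3 ≈ -381.67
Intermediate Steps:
j = -8/3 (j = -(-4 + 2)*(-4)/3 = -(-2)*(-4)/3 = -⅓*8 = -8/3 ≈ -2.6667)
D = -266/3 (D = -4 + (-8/3 - 82) = -4 - 254/3 = -266/3 ≈ -88.667)
-293 + D = -293 - 266/3 = -1145/3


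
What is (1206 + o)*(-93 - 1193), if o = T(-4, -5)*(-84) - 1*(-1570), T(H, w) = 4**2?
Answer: -1841552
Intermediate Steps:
T(H, w) = 16
o = 226 (o = 16*(-84) - 1*(-1570) = -1344 + 1570 = 226)
(1206 + o)*(-93 - 1193) = (1206 + 226)*(-93 - 1193) = 1432*(-1286) = -1841552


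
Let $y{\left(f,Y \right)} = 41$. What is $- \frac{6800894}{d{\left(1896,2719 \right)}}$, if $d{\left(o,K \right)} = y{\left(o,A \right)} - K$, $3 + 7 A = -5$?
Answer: $\frac{3400447}{1339} \approx 2539.5$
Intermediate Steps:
$A = - \frac{8}{7}$ ($A = - \frac{3}{7} + \frac{1}{7} \left(-5\right) = - \frac{3}{7} - \frac{5}{7} = - \frac{8}{7} \approx -1.1429$)
$d{\left(o,K \right)} = 41 - K$
$- \frac{6800894}{d{\left(1896,2719 \right)}} = - \frac{6800894}{41 - 2719} = - \frac{6800894}{-2678} = \left(-6800894\right) \left(- \frac{1}{2678}\right) = \frac{3400447}{1339}$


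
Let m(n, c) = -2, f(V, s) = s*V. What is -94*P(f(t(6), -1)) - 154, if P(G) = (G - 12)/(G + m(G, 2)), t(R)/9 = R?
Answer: -3707/14 ≈ -264.79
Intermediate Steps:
t(R) = 9*R
f(V, s) = V*s
P(G) = (-12 + G)/(-2 + G) (P(G) = (G - 12)/(G - 2) = (-12 + G)/(-2 + G))
-94*P(f(t(6), -1)) - 154 = -94*(-12 + (9*6)*(-1))/(-2 + (9*6)*(-1)) - 154 = -94*(-12 + 54*(-1))/(-2 + 54*(-1)) - 154 = -94*(-12 - 54)/(-2 - 54) - 154 = -94*(-66)/(-56) - 154 = -(-47)*(-66)/28 - 154 = -94*33/28 - 154 = -1551/14 - 154 = -3707/14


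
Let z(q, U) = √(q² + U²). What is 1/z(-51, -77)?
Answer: √8530/8530 ≈ 0.010827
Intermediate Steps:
z(q, U) = √(U² + q²)
1/z(-51, -77) = 1/(√((-77)² + (-51)²)) = 1/(√(5929 + 2601)) = 1/(√8530) = √8530/8530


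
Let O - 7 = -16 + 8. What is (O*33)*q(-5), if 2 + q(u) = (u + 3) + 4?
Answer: 0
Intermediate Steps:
q(u) = 5 + u (q(u) = -2 + ((u + 3) + 4) = -2 + ((3 + u) + 4) = -2 + (7 + u) = 5 + u)
O = -1 (O = 7 + (-16 + 8) = 7 - 8 = -1)
(O*33)*q(-5) = (-1*33)*(5 - 5) = -33*0 = 0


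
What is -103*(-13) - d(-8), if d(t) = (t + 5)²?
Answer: 1330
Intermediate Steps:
d(t) = (5 + t)²
-103*(-13) - d(-8) = -103*(-13) - (5 - 8)² = 1339 - 1*(-3)² = 1339 - 1*9 = 1339 - 9 = 1330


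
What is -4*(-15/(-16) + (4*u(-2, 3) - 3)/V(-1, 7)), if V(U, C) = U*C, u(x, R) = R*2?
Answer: 33/4 ≈ 8.2500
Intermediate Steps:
u(x, R) = 2*R
V(U, C) = C*U
-4*(-15/(-16) + (4*u(-2, 3) - 3)/V(-1, 7)) = -4*(-15/(-16) + (4*(2*3) - 3)/((7*(-1)))) = -4*(-15*(-1/16) + (4*6 - 3)/(-7)) = -4*(15/16 + (24 - 3)*(-1/7)) = -4*(15/16 + 21*(-1/7)) = -4*(15/16 - 3) = -4*(-33/16) = 33/4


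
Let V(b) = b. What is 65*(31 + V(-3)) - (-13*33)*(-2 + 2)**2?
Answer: 1820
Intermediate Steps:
65*(31 + V(-3)) - (-13*33)*(-2 + 2)**2 = 65*(31 - 3) - (-13*33)*(-2 + 2)**2 = 65*28 - (-429)*0**2 = 1820 - (-429)*0 = 1820 - 1*0 = 1820 + 0 = 1820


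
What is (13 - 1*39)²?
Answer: 676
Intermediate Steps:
(13 - 1*39)² = (13 - 39)² = (-26)² = 676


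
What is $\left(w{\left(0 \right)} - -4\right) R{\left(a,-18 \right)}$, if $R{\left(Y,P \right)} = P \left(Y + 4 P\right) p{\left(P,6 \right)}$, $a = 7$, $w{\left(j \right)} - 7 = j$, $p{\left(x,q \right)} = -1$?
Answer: $-12870$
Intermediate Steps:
$w{\left(j \right)} = 7 + j$
$R{\left(Y,P \right)} = - P \left(Y + 4 P\right)$ ($R{\left(Y,P \right)} = P \left(Y + 4 P\right) \left(-1\right) = - P \left(Y + 4 P\right)$)
$\left(w{\left(0 \right)} - -4\right) R{\left(a,-18 \right)} = \left(\left(7 + 0\right) - -4\right) \left(\left(-1\right) \left(-18\right) \left(7 + 4 \left(-18\right)\right)\right) = \left(7 + 4\right) \left(\left(-1\right) \left(-18\right) \left(7 - 72\right)\right) = 11 \left(\left(-1\right) \left(-18\right) \left(-65\right)\right) = 11 \left(-1170\right) = -12870$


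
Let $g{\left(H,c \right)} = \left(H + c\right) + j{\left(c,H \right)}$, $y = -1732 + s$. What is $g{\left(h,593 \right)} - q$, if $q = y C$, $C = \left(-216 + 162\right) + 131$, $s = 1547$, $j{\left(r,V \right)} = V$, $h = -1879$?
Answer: $11080$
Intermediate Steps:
$y = -185$ ($y = -1732 + 1547 = -185$)
$g{\left(H,c \right)} = c + 2 H$ ($g{\left(H,c \right)} = \left(H + c\right) + H = c + 2 H$)
$C = 77$ ($C = -54 + 131 = 77$)
$q = -14245$ ($q = \left(-185\right) 77 = -14245$)
$g{\left(h,593 \right)} - q = \left(593 + 2 \left(-1879\right)\right) - -14245 = \left(593 - 3758\right) + 14245 = -3165 + 14245 = 11080$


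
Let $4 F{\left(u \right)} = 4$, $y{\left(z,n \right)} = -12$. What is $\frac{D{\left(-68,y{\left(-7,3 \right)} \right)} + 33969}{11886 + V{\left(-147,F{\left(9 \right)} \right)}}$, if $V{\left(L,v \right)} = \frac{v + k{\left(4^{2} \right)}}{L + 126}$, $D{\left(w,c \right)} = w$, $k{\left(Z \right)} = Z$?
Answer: $\frac{711921}{249589} \approx 2.8524$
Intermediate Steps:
$F{\left(u \right)} = 1$ ($F{\left(u \right)} = \frac{1}{4} \cdot 4 = 1$)
$V{\left(L,v \right)} = \frac{16 + v}{126 + L}$ ($V{\left(L,v \right)} = \frac{v + 4^{2}}{L + 126} = \frac{v + 16}{126 + L} = \frac{16 + v}{126 + L}$)
$\frac{D{\left(-68,y{\left(-7,3 \right)} \right)} + 33969}{11886 + V{\left(-147,F{\left(9 \right)} \right)}} = \frac{-68 + 33969}{11886 + \frac{16 + 1}{126 - 147}} = \frac{33901}{11886 + \frac{1}{-21} \cdot 17} = \frac{33901}{11886 - \frac{17}{21}} = \frac{33901}{\frac{249589}{21}} = 33901 \cdot \frac{21}{249589} = \frac{711921}{249589}$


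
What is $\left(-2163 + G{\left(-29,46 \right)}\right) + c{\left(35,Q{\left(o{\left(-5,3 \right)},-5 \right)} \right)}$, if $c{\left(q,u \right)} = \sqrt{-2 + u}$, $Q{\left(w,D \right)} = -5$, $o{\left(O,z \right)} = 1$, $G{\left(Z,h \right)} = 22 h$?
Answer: $-1151 + i \sqrt{7} \approx -1151.0 + 2.6458 i$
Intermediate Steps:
$\left(-2163 + G{\left(-29,46 \right)}\right) + c{\left(35,Q{\left(o{\left(-5,3 \right)},-5 \right)} \right)} = \left(-2163 + 22 \cdot 46\right) + \sqrt{-2 - 5} = \left(-2163 + 1012\right) + \sqrt{-7} = -1151 + i \sqrt{7}$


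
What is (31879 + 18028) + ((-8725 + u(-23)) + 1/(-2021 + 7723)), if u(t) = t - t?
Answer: 234819765/5702 ≈ 41182.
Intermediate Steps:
u(t) = 0
(31879 + 18028) + ((-8725 + u(-23)) + 1/(-2021 + 7723)) = (31879 + 18028) + ((-8725 + 0) + 1/(-2021 + 7723)) = 49907 + (-8725 + 1/5702) = 49907 - 49749949/5702 = 234819765/5702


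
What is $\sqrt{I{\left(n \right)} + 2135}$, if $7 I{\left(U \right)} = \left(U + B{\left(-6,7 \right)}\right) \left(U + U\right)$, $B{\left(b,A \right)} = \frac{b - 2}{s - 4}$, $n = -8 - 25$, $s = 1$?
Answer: $3 \sqrt{269} \approx 49.204$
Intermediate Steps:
$n = -33$
$B{\left(b,A \right)} = \frac{2}{3} - \frac{b}{3}$ ($B{\left(b,A \right)} = \frac{b - 2}{1 - 4} = \frac{-2 + b}{-3} = \left(-2 + b\right) \left(- \frac{1}{3}\right) = \frac{2}{3} - \frac{b}{3}$)
$I{\left(U \right)} = \frac{2 U \left(\frac{8}{3} + U\right)}{7}$ ($I{\left(U \right)} = \frac{\left(U + \left(\frac{2}{3} - -2\right)\right) \left(U + U\right)}{7} = \frac{\left(U + \left(\frac{2}{3} + 2\right)\right) 2 U}{7} = \frac{\left(U + \frac{8}{3}\right) 2 U}{7} = \frac{\left(\frac{8}{3} + U\right) 2 U}{7} = \frac{2 U \left(\frac{8}{3} + U\right)}{7}$)
$\sqrt{I{\left(n \right)} + 2135} = \sqrt{\frac{2}{21} \left(-33\right) \left(8 + 3 \left(-33\right)\right) + 2135} = \sqrt{\frac{2}{21} \left(-33\right) \left(8 - 99\right) + 2135} = \sqrt{\frac{2}{21} \left(-33\right) \left(-91\right) + 2135} = \sqrt{286 + 2135} = \sqrt{2421} = 3 \sqrt{269}$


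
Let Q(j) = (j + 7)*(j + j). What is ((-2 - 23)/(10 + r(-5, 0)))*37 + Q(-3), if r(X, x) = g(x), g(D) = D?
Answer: -233/2 ≈ -116.50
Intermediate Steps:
r(X, x) = x
Q(j) = 2*j*(7 + j) (Q(j) = (7 + j)*(2*j) = 2*j*(7 + j))
((-2 - 23)/(10 + r(-5, 0)))*37 + Q(-3) = ((-2 - 23)/(10 + 0))*37 + 2*(-3)*(7 - 3) = -25/10*37 + 2*(-3)*4 = -25*1/10*37 - 24 = -5/2*37 - 24 = -185/2 - 24 = -233/2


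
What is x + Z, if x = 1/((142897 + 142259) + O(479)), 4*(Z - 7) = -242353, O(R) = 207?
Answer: -69150588971/1141452 ≈ -60581.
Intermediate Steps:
Z = -242325/4 (Z = 7 + (1/4)*(-242353) = 7 - 242353/4 = -242325/4 ≈ -60581.)
x = 1/285363 (x = 1/((142897 + 142259) + 207) = 1/(285156 + 207) = 1/285363 ≈ 3.5043e-6)
x + Z = 1/285363 - 242325/4 = -69150588971/1141452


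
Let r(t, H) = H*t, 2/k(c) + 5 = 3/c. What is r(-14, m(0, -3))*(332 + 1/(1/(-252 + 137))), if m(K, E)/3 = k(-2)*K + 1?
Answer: -9114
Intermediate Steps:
k(c) = 2/(-5 + 3/c)
m(K, E) = 3 - 12*K/13 (m(K, E) = 3*((-2*(-2)/(-3 + 5*(-2)))*K + 1) = 3*((-2*(-2)/(-3 - 10))*K + 1) = 3*((-2*(-2)/(-13))*K + 1) = 3*((-2*(-2)*(-1/13))*K + 1) = 3*(-4*K/13 + 1) = 3*(1 - 4*K/13) = 3 - 12*K/13)
r(-14, m(0, -3))*(332 + 1/(1/(-252 + 137))) = ((3 - 12/13*0)*(-14))*(332 + 1/(1/(-252 + 137))) = ((3 + 0)*(-14))*(332 + 1/(1/(-115))) = (3*(-14))*(332 + 1/(-1/115)) = -42*(332 - 115) = -42*217 = -9114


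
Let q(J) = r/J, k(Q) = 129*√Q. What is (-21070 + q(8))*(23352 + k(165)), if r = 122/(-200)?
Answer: -49202842059/100 - 2174431869*√165/800 ≈ -5.2694e+8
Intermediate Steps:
r = -61/100 (r = 122*(-1/200) = -61/100 ≈ -0.61000)
q(J) = -61/(100*J)
(-21070 + q(8))*(23352 + k(165)) = (-21070 - 61/100/8)*(23352 + 129*√165) = (-21070 - 61/100*⅛)*(23352 + 129*√165) = (-21070 - 61/800)*(23352 + 129*√165) = -16856061*(23352 + 129*√165)/800 = -49202842059/100 - 2174431869*√165/800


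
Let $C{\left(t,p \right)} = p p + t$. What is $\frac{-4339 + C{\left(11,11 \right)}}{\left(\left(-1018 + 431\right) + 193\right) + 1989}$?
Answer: $- \frac{4207}{1595} \approx -2.6376$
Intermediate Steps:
$C{\left(t,p \right)} = t + p^{2}$ ($C{\left(t,p \right)} = p^{2} + t = t + p^{2}$)
$\frac{-4339 + C{\left(11,11 \right)}}{\left(\left(-1018 + 431\right) + 193\right) + 1989} = \frac{-4339 + \left(11 + 11^{2}\right)}{\left(\left(-1018 + 431\right) + 193\right) + 1989} = \frac{-4339 + \left(11 + 121\right)}{\left(-587 + 193\right) + 1989} = \frac{-4339 + 132}{-394 + 1989} = - \frac{4207}{1595}$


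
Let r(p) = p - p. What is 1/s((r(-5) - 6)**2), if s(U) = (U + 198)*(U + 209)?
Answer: 1/57330 ≈ 1.7443e-5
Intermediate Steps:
r(p) = 0
s(U) = (198 + U)*(209 + U)
1/s((r(-5) - 6)**2) = 1/(41382 + ((0 - 6)**2)**2 + 407*(0 - 6)**2) = 1/(41382 + ((-6)**2)**2 + 407*(-6)**2) = 1/(41382 + 36**2 + 407*36) = 1/(41382 + 1296 + 14652) = 1/57330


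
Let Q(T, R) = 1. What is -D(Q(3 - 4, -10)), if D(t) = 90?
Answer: -90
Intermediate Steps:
-D(Q(3 - 4, -10)) = -1*90 = -90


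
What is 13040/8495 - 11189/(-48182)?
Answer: 144668767/81861218 ≈ 1.7672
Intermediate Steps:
13040/8495 - 11189/(-48182) = 13040*(1/8495) - 11189*(-1/48182) = 2608/1699 + 11189/48182 = 144668767/81861218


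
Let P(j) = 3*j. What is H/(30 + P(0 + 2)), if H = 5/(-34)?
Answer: -5/1224 ≈ -0.0040850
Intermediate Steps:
H = -5/34 (H = 5*(-1/34) = -5/34 ≈ -0.14706)
H/(30 + P(0 + 2)) = -5/34/(30 + 3*(0 + 2)) = -5/34/(30 + 3*2) = -5/34/(30 + 6) = -5/34/36 = (1/36)*(-5/34) = -5/1224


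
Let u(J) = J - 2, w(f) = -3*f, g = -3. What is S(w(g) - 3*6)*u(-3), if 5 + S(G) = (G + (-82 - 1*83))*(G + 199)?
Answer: 165325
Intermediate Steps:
u(J) = -2 + J
S(G) = -5 + (-165 + G)*(199 + G) (S(G) = -5 + (G + (-82 - 1*83))*(G + 199) = -5 + (G + (-82 - 83))*(199 + G) = -5 + (G - 165)*(199 + G) = -5 + (-165 + G)*(199 + G))
S(w(g) - 3*6)*u(-3) = (-32840 + (-3*(-3) - 3*6)**2 + 34*(-3*(-3) - 3*6))*(-2 - 3) = (-32840 + (9 - 18)**2 + 34*(9 - 18))*(-5) = (-32840 + (-9)**2 + 34*(-9))*(-5) = (-32840 + 81 - 306)*(-5) = -33065*(-5) = 165325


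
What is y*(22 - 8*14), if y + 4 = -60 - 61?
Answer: 11250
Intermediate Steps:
y = -125 (y = -4 + (-60 - 61) = -4 - 121 = -125)
y*(22 - 8*14) = -125*(22 - 8*14) = -125*(22 - 112) = -125*(-90) = 11250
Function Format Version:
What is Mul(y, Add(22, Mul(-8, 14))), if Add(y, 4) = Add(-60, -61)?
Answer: 11250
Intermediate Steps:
y = -125 (y = Add(-4, Add(-60, -61)) = Add(-4, -121) = -125)
Mul(y, Add(22, Mul(-8, 14))) = Mul(-125, Add(22, Mul(-8, 14))) = Mul(-125, Add(22, -112)) = Mul(-125, -90) = 11250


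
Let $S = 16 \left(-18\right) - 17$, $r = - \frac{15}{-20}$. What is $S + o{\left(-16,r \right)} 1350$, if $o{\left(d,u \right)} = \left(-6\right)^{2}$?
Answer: $48295$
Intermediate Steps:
$r = \frac{3}{4}$ ($r = \left(-15\right) \left(- \frac{1}{20}\right) = \frac{3}{4} \approx 0.75$)
$o{\left(d,u \right)} = 36$
$S = -305$ ($S = -288 - 17 = -305$)
$S + o{\left(-16,r \right)} 1350 = -305 + 36 \cdot 1350 = -305 + 48600 = 48295$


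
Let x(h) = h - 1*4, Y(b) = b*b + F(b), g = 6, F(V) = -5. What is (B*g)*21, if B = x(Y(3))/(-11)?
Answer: 0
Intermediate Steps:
Y(b) = -5 + b² (Y(b) = b*b - 5 = b² - 5 = -5 + b²)
x(h) = -4 + h (x(h) = h - 4 = -4 + h)
B = 0 (B = (-4 + (-5 + 3²))/(-11) = (-4 + (-5 + 9))*(-1/11) = (-4 + 4)*(-1/11) = 0*(-1/11) = 0)
(B*g)*21 = (0*6)*21 = 0*21 = 0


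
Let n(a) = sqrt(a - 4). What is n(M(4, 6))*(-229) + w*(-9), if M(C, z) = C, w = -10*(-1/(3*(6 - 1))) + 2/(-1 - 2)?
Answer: 0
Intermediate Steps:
w = 0 (w = -10/((-3*5)) + 2/(-3) = -10/(-15) + 2*(-1/3) = -10*(-1/15) - 2/3 = 2/3 - 2/3 = 0)
n(a) = sqrt(-4 + a)
n(M(4, 6))*(-229) + w*(-9) = sqrt(-4 + 4)*(-229) + 0*(-9) = sqrt(0)*(-229) + 0 = 0*(-229) + 0 = 0 + 0 = 0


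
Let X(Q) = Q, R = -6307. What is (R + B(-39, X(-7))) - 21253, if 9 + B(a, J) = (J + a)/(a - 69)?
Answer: -1488703/54 ≈ -27569.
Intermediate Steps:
B(a, J) = -9 + (J + a)/(-69 + a) (B(a, J) = -9 + (J + a)/(a - 69) = -9 + (J + a)/(-69 + a))
(R + B(-39, X(-7))) - 21253 = (-6307 + (621 - 7 - 8*(-39))/(-69 - 39)) - 21253 = (-6307 + (621 - 7 + 312)/(-108)) - 21253 = (-6307 - 1/108*926) - 21253 = (-6307 - 463/54) - 21253 = -341041/54 - 21253 = -1488703/54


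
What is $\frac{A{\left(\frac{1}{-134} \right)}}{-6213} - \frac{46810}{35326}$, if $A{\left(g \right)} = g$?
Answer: $- \frac{19485627847}{14705189346} \approx -1.3251$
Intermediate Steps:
$\frac{A{\left(\frac{1}{-134} \right)}}{-6213} - \frac{46810}{35326} = \frac{1}{\left(-134\right) \left(-6213\right)} - \frac{46810}{35326} = \left(- \frac{1}{134}\right) \left(- \frac{1}{6213}\right) - \frac{23405}{17663} = \frac{1}{832542} - \frac{23405}{17663} = - \frac{19485627847}{14705189346}$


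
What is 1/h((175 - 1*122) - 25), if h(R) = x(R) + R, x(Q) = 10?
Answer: 1/38 ≈ 0.026316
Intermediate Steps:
h(R) = 10 + R
1/h((175 - 1*122) - 25) = 1/(10 + ((175 - 1*122) - 25)) = 1/(10 + ((175 - 122) - 25)) = 1/(10 + (53 - 25)) = 1/(10 + 28) = 1/38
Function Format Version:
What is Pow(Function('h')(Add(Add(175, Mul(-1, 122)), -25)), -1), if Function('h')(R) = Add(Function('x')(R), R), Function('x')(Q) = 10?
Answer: Rational(1, 38) ≈ 0.026316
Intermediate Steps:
Function('h')(R) = Add(10, R)
Pow(Function('h')(Add(Add(175, Mul(-1, 122)), -25)), -1) = Pow(Add(10, Add(Add(175, Mul(-1, 122)), -25)), -1) = Pow(Add(10, Add(Add(175, -122), -25)), -1) = Pow(Add(10, Add(53, -25)), -1) = Pow(Add(10, 28), -1) = Pow(38, -1) = Rational(1, 38)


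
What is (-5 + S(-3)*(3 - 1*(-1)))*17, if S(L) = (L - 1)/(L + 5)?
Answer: -221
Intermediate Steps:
S(L) = (-1 + L)/(5 + L)
(-5 + S(-3)*(3 - 1*(-1)))*17 = (-5 + ((-1 - 3)/(5 - 3))*(3 - 1*(-1)))*17 = (-5 + (-4/2)*(3 + 1))*17 = (-5 + ((1/2)*(-4))*4)*17 = (-5 - 2*4)*17 = (-5 - 8)*17 = -13*17 = -221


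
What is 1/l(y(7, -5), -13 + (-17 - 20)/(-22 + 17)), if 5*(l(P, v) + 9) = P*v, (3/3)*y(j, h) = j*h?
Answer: 5/151 ≈ 0.033113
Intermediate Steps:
y(j, h) = h*j (y(j, h) = j*h = h*j)
l(P, v) = -9 + P*v/5 (l(P, v) = -9 + (P*v)/5 = -9 + P*v/5)
1/l(y(7, -5), -13 + (-17 - 20)/(-22 + 17)) = 1/(-9 + (-5*7)*(-13 + (-17 - 20)/(-22 + 17))/5) = 1/(-9 + (⅕)*(-35)*(-13 - 37/(-5))) = 1/(-9 + (⅕)*(-35)*(-13 - 37*(-⅕))) = 1/(-9 + (⅕)*(-35)*(-13 + 37/5)) = 1/(-9 + (⅕)*(-35)*(-28/5)) = 1/(-9 + 196/5) = 1/(151/5) = 5/151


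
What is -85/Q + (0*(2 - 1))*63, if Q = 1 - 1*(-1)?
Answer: -85/2 ≈ -42.500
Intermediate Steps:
Q = 2 (Q = 1 + 1 = 2)
-85/Q + (0*(2 - 1))*63 = -85/2 + (0*(2 - 1))*63 = -85*½ + (0*1)*63 = -85/2 + 0*63 = -85/2 + 0 = -85/2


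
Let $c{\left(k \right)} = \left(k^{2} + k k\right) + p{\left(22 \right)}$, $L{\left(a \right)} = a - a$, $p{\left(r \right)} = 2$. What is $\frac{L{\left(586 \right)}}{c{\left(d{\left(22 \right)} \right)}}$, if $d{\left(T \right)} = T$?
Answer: $0$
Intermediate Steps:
$L{\left(a \right)} = 0$
$c{\left(k \right)} = 2 + 2 k^{2}$ ($c{\left(k \right)} = \left(k^{2} + k k\right) + 2 = \left(k^{2} + k^{2}\right) + 2 = 2 k^{2} + 2 = 2 + 2 k^{2}$)
$\frac{L{\left(586 \right)}}{c{\left(d{\left(22 \right)} \right)}} = \frac{0}{2 + 2 \cdot 22^{2}} = \frac{0}{2 + 2 \cdot 484} = \frac{0}{2 + 968} = \frac{0}{970} = 0 \cdot \frac{1}{970} = 0$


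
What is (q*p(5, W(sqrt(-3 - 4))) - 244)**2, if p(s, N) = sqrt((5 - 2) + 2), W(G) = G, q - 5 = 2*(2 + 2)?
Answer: 60381 - 6344*sqrt(5) ≈ 46195.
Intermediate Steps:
q = 13 (q = 5 + 2*(2 + 2) = 5 + 2*4 = 5 + 8 = 13)
p(s, N) = sqrt(5) (p(s, N) = sqrt(3 + 2) = sqrt(5))
(q*p(5, W(sqrt(-3 - 4))) - 244)**2 = (13*sqrt(5) - 244)**2 = (-244 + 13*sqrt(5))**2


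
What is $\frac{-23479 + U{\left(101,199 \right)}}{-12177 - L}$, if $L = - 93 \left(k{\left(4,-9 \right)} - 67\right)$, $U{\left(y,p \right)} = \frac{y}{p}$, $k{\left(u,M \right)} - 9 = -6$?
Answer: $\frac{4672220}{3607671} \approx 1.2951$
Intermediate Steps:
$k{\left(u,M \right)} = 3$ ($k{\left(u,M \right)} = 9 - 6 = 3$)
$L = 5952$ ($L = - 93 \left(3 - 67\right) = \left(-93\right) \left(-64\right) = 5952$)
$\frac{-23479 + U{\left(101,199 \right)}}{-12177 - L} = \frac{-23479 + \frac{101}{199}}{-12177 - 5952} = \frac{-23479 + 101 \cdot \frac{1}{199}}{-12177 - 5952} = \frac{-23479 + \frac{101}{199}}{-18129} = \left(- \frac{4672220}{199}\right) \left(- \frac{1}{18129}\right) = \frac{4672220}{3607671}$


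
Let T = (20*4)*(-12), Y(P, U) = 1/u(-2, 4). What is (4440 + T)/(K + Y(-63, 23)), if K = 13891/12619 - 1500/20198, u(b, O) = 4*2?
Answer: 1182636527680/391335651 ≈ 3022.1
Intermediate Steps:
u(b, O) = 8
Y(P, U) = ⅛ (Y(P, U) = 1/8 = ⅛)
K = 130820959/127439281 (K = 13891*(1/12619) - 1500*1/20198 = 13891/12619 - 750/10099 = 130820959/127439281 ≈ 1.0265)
T = -960 (T = 80*(-12) = -960)
(4440 + T)/(K + Y(-63, 23)) = (4440 - 960)/(130820959/127439281 + ⅛) = 3480/(1174006953/1019514248) = 3480*(1019514248/1174006953) = 1182636527680/391335651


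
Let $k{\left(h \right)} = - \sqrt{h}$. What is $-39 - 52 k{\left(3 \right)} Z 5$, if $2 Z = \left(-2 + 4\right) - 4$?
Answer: $-39 - 260 \sqrt{3} \approx -489.33$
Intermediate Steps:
$Z = -1$ ($Z = \frac{\left(-2 + 4\right) - 4}{2} = \frac{2 - 4}{2} = \frac{1}{2} \left(-2\right) = -1$)
$-39 - 52 k{\left(3 \right)} Z 5 = -39 - 52 - \sqrt{3} \left(-1\right) 5 = -39 - 52 \sqrt{3} \cdot 5 = -39 - 52 \cdot 5 \sqrt{3} = -39 - 260 \sqrt{3}$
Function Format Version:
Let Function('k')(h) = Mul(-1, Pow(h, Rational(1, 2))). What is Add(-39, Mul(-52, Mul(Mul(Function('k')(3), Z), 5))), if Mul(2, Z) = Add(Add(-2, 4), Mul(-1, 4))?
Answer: Add(-39, Mul(-260, Pow(3, Rational(1, 2)))) ≈ -489.33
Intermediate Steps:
Z = -1 (Z = Mul(Rational(1, 2), Add(Add(-2, 4), Mul(-1, 4))) = Mul(Rational(1, 2), Add(2, -4)) = Mul(Rational(1, 2), -2) = -1)
Add(-39, Mul(-52, Mul(Mul(Function('k')(3), Z), 5))) = Add(-39, Mul(-52, Mul(Mul(Mul(-1, Pow(3, Rational(1, 2))), -1), 5))) = Add(-39, Mul(-52, Mul(Pow(3, Rational(1, 2)), 5))) = Add(-39, Mul(-52, Mul(5, Pow(3, Rational(1, 2))))) = Add(-39, Mul(-260, Pow(3, Rational(1, 2))))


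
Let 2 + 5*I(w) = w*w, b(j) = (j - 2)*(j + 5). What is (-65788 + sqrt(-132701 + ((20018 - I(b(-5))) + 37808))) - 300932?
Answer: -366720 + 3*I*sqrt(207985)/5 ≈ -3.6672e+5 + 273.63*I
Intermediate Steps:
b(j) = (-2 + j)*(5 + j)
I(w) = -2/5 + w**2/5 (I(w) = -2/5 + (w*w)/5 = -2/5 + w**2/5)
(-65788 + sqrt(-132701 + ((20018 - I(b(-5))) + 37808))) - 300932 = (-65788 + sqrt(-132701 + ((20018 - (-2/5 + (-10 + (-5)**2 + 3*(-5))**2/5)) + 37808))) - 300932 = (-65788 + sqrt(-132701 + ((20018 - (-2/5 + (-10 + 25 - 15)**2/5)) + 37808))) - 300932 = (-65788 + sqrt(-132701 + ((20018 - (-2/5 + (1/5)*0**2)) + 37808))) - 300932 = (-65788 + sqrt(-132701 + ((20018 - (-2/5 + (1/5)*0)) + 37808))) - 300932 = (-65788 + sqrt(-132701 + ((20018 - (-2/5 + 0)) + 37808))) - 300932 = (-65788 + sqrt(-132701 + ((20018 - 1*(-2/5)) + 37808))) - 300932 = (-65788 + sqrt(-132701 + ((20018 + 2/5) + 37808))) - 300932 = (-65788 + sqrt(-132701 + (100092/5 + 37808))) - 300932 = (-65788 + sqrt(-132701 + 289132/5)) - 300932 = (-65788 + sqrt(-374373/5)) - 300932 = (-65788 + 3*I*sqrt(207985)/5) - 300932 = -366720 + 3*I*sqrt(207985)/5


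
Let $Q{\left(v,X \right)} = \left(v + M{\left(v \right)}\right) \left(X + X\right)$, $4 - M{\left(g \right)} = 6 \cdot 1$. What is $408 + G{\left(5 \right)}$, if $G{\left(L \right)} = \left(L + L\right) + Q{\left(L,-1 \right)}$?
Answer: $412$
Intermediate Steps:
$M{\left(g \right)} = -2$ ($M{\left(g \right)} = 4 - 6 \cdot 1 = 4 - 6 = -2$)
$Q{\left(v,X \right)} = 2 X \left(-2 + v\right)$ ($Q{\left(v,X \right)} = \left(v - 2\right) \left(X + X\right) = \left(-2 + v\right) 2 X = 2 X \left(-2 + v\right)$)
$G{\left(L \right)} = 4$ ($G{\left(L \right)} = \left(L + L\right) + 2 \left(-1\right) \left(-2 + L\right) = 2 L - \left(-4 + 2 L\right) = 4$)
$408 + G{\left(5 \right)} = 408 + 4 = 412$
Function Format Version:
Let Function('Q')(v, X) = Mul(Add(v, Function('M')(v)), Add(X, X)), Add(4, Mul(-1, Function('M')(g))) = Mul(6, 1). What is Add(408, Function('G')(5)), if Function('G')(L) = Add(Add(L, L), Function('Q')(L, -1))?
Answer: 412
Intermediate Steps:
Function('M')(g) = -2 (Function('M')(g) = Add(4, Mul(-1, Mul(6, 1))) = Add(4, Mul(-1, 6)) = Add(4, -6) = -2)
Function('Q')(v, X) = Mul(2, X, Add(-2, v)) (Function('Q')(v, X) = Mul(Add(v, -2), Add(X, X)) = Mul(Add(-2, v), Mul(2, X)) = Mul(2, X, Add(-2, v)))
Function('G')(L) = 4 (Function('G')(L) = Add(Add(L, L), Mul(2, -1, Add(-2, L))) = Add(Mul(2, L), Add(4, Mul(-2, L))) = 4)
Add(408, Function('G')(5)) = Add(408, 4) = 412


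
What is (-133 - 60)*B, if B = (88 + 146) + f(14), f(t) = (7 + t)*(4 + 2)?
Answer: -69480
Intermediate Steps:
f(t) = 42 + 6*t (f(t) = (7 + t)*6 = 42 + 6*t)
B = 360 (B = (88 + 146) + (42 + 6*14) = 234 + (42 + 84) = 234 + 126 = 360)
(-133 - 60)*B = (-133 - 60)*360 = -193*360 = -69480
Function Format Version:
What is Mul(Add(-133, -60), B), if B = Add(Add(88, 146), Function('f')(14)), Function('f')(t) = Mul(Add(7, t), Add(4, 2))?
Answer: -69480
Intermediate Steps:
Function('f')(t) = Add(42, Mul(6, t)) (Function('f')(t) = Mul(Add(7, t), 6) = Add(42, Mul(6, t)))
B = 360 (B = Add(Add(88, 146), Add(42, Mul(6, 14))) = Add(234, Add(42, 84)) = Add(234, 126) = 360)
Mul(Add(-133, -60), B) = Mul(Add(-133, -60), 360) = Mul(-193, 360) = -69480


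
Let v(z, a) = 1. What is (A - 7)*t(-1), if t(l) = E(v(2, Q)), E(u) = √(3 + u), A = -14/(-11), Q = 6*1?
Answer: -126/11 ≈ -11.455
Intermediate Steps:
Q = 6
A = 14/11 (A = -14*(-1/11) = 14/11 ≈ 1.2727)
t(l) = 2 (t(l) = √(3 + 1) = √4 = 2)
(A - 7)*t(-1) = (14/11 - 7)*2 = -63/11*2 = -126/11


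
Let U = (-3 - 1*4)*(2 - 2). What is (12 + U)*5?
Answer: 60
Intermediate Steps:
U = 0 (U = (-3 - 4)*0 = -7*0 = 0)
(12 + U)*5 = (12 + 0)*5 = 12*5 = 60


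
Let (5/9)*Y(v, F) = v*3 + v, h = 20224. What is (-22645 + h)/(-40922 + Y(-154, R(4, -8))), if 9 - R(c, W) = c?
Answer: 12105/210154 ≈ 0.057601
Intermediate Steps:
R(c, W) = 9 - c
Y(v, F) = 36*v/5 (Y(v, F) = 9*(v*3 + v)/5 = 9*(3*v + v)/5 = 9*(4*v)/5 = 36*v/5)
(-22645 + h)/(-40922 + Y(-154, R(4, -8))) = (-22645 + 20224)/(-40922 + (36/5)*(-154)) = -2421/(-40922 - 5544/5) = -2421/(-210154/5) = -2421*(-5/210154) = 12105/210154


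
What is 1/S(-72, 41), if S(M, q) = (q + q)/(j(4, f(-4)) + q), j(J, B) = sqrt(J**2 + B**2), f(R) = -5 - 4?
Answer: 1/2 + sqrt(97)/82 ≈ 0.62011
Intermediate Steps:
f(R) = -9
j(J, B) = sqrt(B**2 + J**2)
S(M, q) = 2*q/(q + sqrt(97)) (S(M, q) = (q + q)/(sqrt((-9)**2 + 4**2) + q) = (2*q)/(sqrt(81 + 16) + q) = (2*q)/(sqrt(97) + q) = (2*q)/(q + sqrt(97)) = 2*q/(q + sqrt(97)))
1/S(-72, 41) = 1/(2*41/(41 + sqrt(97))) = 1/(82/(41 + sqrt(97))) = 1/2 + sqrt(97)/82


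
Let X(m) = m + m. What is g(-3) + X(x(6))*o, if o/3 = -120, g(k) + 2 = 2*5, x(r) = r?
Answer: -4312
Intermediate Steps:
X(m) = 2*m
g(k) = 8 (g(k) = -2 + 2*5 = -2 + 10 = 8)
o = -360 (o = 3*(-120) = -360)
g(-3) + X(x(6))*o = 8 + (2*6)*(-360) = 8 + 12*(-360) = 8 - 4320 = -4312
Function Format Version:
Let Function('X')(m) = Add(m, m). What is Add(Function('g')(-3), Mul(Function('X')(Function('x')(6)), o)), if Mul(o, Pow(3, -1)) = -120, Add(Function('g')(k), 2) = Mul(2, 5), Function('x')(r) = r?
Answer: -4312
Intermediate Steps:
Function('X')(m) = Mul(2, m)
Function('g')(k) = 8 (Function('g')(k) = Add(-2, Mul(2, 5)) = Add(-2, 10) = 8)
o = -360 (o = Mul(3, -120) = -360)
Add(Function('g')(-3), Mul(Function('X')(Function('x')(6)), o)) = Add(8, Mul(Mul(2, 6), -360)) = Add(8, Mul(12, -360)) = Add(8, -4320) = -4312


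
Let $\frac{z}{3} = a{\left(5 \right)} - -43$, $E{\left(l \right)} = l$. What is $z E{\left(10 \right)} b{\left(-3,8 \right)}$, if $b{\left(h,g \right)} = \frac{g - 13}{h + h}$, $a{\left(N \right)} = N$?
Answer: $1200$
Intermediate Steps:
$b{\left(h,g \right)} = \frac{-13 + g}{2 h}$
$z = 144$ ($z = 3 \left(5 - -43\right) = 3 \left(5 + 43\right) = 3 \cdot 48 = 144$)
$z E{\left(10 \right)} b{\left(-3,8 \right)} = 144 \cdot 10 \frac{-13 + 8}{2 \left(-3\right)} = 1440 \cdot \frac{1}{2} \left(- \frac{1}{3}\right) \left(-5\right) = 1440 \cdot \frac{5}{6} = 1200$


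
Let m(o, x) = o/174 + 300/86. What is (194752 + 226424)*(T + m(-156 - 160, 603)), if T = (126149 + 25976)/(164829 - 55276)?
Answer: 176116596591656/136612591 ≈ 1.2892e+6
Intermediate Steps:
T = 152125/109553 ≈ 1.3886
m(o, x) = 150/43 + o/174 (m(o, x) = o*(1/174) + 300*(1/86) = o/174 + 150/43 = 150/43 + o/174)
(194752 + 226424)*(T + m(-156 - 160, 603)) = (194752 + 226424)*(152125/109553 + (150/43 + (-156 - 160)/174)) = 421176*(152125/109553 + (150/43 + (1/174)*(-316))) = 421176*(152125/109553 + (150/43 - 158/87)) = 421176*(152125/109553 + 6256/3741) = 421176*(1254463193/409837773) = 176116596591656/136612591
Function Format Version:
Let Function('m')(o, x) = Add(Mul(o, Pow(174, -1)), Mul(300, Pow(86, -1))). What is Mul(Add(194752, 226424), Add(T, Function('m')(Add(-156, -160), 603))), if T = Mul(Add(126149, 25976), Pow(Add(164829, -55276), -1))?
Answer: Rational(176116596591656, 136612591) ≈ 1.2892e+6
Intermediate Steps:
T = Rational(152125, 109553) (T = Mul(152125, Pow(109553, -1)) = Mul(152125, Rational(1, 109553)) = Rational(152125, 109553) ≈ 1.3886)
Function('m')(o, x) = Add(Rational(150, 43), Mul(Rational(1, 174), o)) (Function('m')(o, x) = Add(Mul(o, Rational(1, 174)), Mul(300, Rational(1, 86))) = Add(Mul(Rational(1, 174), o), Rational(150, 43)) = Add(Rational(150, 43), Mul(Rational(1, 174), o)))
Mul(Add(194752, 226424), Add(T, Function('m')(Add(-156, -160), 603))) = Mul(Add(194752, 226424), Add(Rational(152125, 109553), Add(Rational(150, 43), Mul(Rational(1, 174), Add(-156, -160))))) = Mul(421176, Add(Rational(152125, 109553), Add(Rational(150, 43), Mul(Rational(1, 174), -316)))) = Mul(421176, Add(Rational(152125, 109553), Add(Rational(150, 43), Rational(-158, 87)))) = Mul(421176, Add(Rational(152125, 109553), Rational(6256, 3741))) = Mul(421176, Rational(1254463193, 409837773)) = Rational(176116596591656, 136612591)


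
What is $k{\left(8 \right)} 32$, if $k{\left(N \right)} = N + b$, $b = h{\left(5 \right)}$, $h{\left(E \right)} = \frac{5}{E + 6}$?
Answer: $\frac{2976}{11} \approx 270.55$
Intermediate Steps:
$h{\left(E \right)} = \frac{5}{6 + E}$
$b = \frac{5}{11}$ ($b = \frac{5}{6 + 5} = \frac{5}{11} \approx 0.45455$)
$k{\left(N \right)} = \frac{5}{11} + N$ ($k{\left(N \right)} = N + \frac{5}{11} = \frac{5}{11} + N$)
$k{\left(8 \right)} 32 = \left(\frac{5}{11} + 8\right) 32 = \frac{93}{11} \cdot 32 = \frac{2976}{11}$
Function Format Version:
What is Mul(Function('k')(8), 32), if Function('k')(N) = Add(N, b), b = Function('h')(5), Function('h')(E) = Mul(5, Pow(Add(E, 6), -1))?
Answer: Rational(2976, 11) ≈ 270.55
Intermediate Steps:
Function('h')(E) = Mul(5, Pow(Add(6, E), -1))
b = Rational(5, 11) (b = Mul(5, Pow(Add(6, 5), -1)) = Mul(5, Pow(11, -1)) = Mul(5, Rational(1, 11)) = Rational(5, 11) ≈ 0.45455)
Function('k')(N) = Add(Rational(5, 11), N) (Function('k')(N) = Add(N, Rational(5, 11)) = Add(Rational(5, 11), N))
Mul(Function('k')(8), 32) = Mul(Add(Rational(5, 11), 8), 32) = Mul(Rational(93, 11), 32) = Rational(2976, 11)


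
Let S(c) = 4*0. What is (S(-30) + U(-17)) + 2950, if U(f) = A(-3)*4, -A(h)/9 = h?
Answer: 3058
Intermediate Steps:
A(h) = -9*h
S(c) = 0
U(f) = 108 (U(f) = -9*(-3)*4 = 27*4 = 108)
(S(-30) + U(-17)) + 2950 = (0 + 108) + 2950 = 108 + 2950 = 3058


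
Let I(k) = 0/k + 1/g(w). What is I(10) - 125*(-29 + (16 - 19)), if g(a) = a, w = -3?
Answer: 11999/3 ≈ 3999.7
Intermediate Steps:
I(k) = -1/3 (I(k) = 0/k + 1/(-3) = 0 + 1*(-1/3) = 0 - 1/3 = -1/3)
I(10) - 125*(-29 + (16 - 19)) = -1/3 - 125*(-29 + (16 - 19)) = -1/3 - 125*(-29 - 3) = -1/3 - 125*(-32) = -1/3 + 4000 = 11999/3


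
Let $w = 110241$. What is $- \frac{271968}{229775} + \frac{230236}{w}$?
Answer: $\frac{22920452612}{25330625775} \approx 0.90485$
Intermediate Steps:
$- \frac{271968}{229775} + \frac{230236}{w} = - \frac{271968}{229775} + \frac{230236}{110241} = \frac{22920452612}{25330625775}$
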